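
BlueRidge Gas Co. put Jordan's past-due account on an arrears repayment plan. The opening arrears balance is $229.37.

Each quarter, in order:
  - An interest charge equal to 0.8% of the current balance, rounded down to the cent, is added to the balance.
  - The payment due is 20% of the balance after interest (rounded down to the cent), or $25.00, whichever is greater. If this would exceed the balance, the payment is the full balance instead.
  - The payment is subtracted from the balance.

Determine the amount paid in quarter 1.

Quarter 1: $229.37 +$1.83 interest = $231.20; pay $46.24 → $184.96

$46.24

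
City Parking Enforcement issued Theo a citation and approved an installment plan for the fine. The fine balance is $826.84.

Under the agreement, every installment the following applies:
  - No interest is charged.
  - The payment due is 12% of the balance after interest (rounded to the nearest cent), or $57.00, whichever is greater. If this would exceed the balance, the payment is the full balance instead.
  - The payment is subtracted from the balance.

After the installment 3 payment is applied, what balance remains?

$563.47

Installment 1: opening $826.84; payment $99.22; balance $727.62
Installment 2: opening $727.62; payment $87.31; balance $640.31
Installment 3: opening $640.31; payment $76.84; balance $563.47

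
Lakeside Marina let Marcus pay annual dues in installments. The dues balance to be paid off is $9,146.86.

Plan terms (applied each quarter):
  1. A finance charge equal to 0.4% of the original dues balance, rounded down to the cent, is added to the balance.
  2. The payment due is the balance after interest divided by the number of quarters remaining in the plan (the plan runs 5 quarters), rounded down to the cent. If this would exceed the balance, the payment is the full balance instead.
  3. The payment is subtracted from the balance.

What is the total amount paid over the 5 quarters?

Quarter 1: $9,146.86 +$36.58 interest = $9,183.44; pay $1,836.68 → $7,346.76
Quarter 2: $7,346.76 +$36.58 interest = $7,383.34; pay $1,845.83 → $5,537.51
Quarter 3: $5,537.51 +$36.58 interest = $5,574.09; pay $1,858.03 → $3,716.06
Quarter 4: $3,716.06 +$36.58 interest = $3,752.64; pay $1,876.32 → $1,876.32
Quarter 5: $1,876.32 +$36.58 interest = $1,912.90; pay $1,912.90 → $0.00
Total paid: $9,329.76

$9,329.76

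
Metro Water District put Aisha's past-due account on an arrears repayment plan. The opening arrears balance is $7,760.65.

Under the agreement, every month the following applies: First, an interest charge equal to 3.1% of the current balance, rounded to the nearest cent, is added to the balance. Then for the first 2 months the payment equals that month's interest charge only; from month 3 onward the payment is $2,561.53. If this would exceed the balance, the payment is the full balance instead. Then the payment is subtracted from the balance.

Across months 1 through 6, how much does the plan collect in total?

Month 1: opening $7,760.65; interest $240.58 → $8,001.23; payment $240.58; balance $7,760.65
Month 2: opening $7,760.65; interest $240.58 → $8,001.23; payment $240.58; balance $7,760.65
Month 3: opening $7,760.65; interest $240.58 → $8,001.23; payment $2,561.53; balance $5,439.70
Month 4: opening $5,439.70; interest $168.63 → $5,608.33; payment $2,561.53; balance $3,046.80
Month 5: opening $3,046.80; interest $94.45 → $3,141.25; payment $2,561.53; balance $579.72
Month 6: opening $579.72; interest $17.97 → $597.69; payment $597.69; balance $0.00
Total paid: $8,763.44

$8,763.44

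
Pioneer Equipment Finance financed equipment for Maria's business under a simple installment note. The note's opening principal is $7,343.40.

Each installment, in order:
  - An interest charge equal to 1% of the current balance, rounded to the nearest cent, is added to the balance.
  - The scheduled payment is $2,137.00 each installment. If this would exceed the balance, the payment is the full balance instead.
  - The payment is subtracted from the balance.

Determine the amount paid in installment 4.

$1,101.50

Installment 1: opening $7,343.40; interest $73.43 → $7,416.83; payment $2,137.00; balance $5,279.83
Installment 2: opening $5,279.83; interest $52.80 → $5,332.63; payment $2,137.00; balance $3,195.63
Installment 3: opening $3,195.63; interest $31.96 → $3,227.59; payment $2,137.00; balance $1,090.59
Installment 4: opening $1,090.59; interest $10.91 → $1,101.50; payment $1,101.50; balance $0.00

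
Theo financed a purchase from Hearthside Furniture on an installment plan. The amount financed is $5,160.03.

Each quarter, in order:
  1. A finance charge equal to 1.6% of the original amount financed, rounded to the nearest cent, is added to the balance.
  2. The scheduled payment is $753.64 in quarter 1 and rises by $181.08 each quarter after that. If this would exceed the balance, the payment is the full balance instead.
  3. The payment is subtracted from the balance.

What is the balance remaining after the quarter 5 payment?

$0.00

# | Opening | Interest | Payment | End bal
1 | $5,160.03 | $82.56 | $753.64 | $4,488.95
2 | $4,488.95 | $82.56 | $934.72 | $3,636.79
3 | $3,636.79 | $82.56 | $1,115.80 | $2,603.55
4 | $2,603.55 | $82.56 | $1,296.88 | $1,389.23
5 | $1,389.23 | $82.56 | $1,471.79 | $0.00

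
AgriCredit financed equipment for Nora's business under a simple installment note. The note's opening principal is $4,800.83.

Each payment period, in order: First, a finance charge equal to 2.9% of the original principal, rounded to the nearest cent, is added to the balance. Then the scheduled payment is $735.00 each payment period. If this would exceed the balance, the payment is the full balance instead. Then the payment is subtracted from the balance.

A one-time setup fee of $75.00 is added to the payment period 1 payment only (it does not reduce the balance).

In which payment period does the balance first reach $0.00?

9

Payment period 1: opening $4,800.83; interest $139.22 → $4,940.05; payment $735.00 (+ $75.00 fee); balance $4,205.05
Payment period 2: opening $4,205.05; interest $139.22 → $4,344.27; payment $735.00; balance $3,609.27
Payment period 3: opening $3,609.27; interest $139.22 → $3,748.49; payment $735.00; balance $3,013.49
Payment period 4: opening $3,013.49; interest $139.22 → $3,152.71; payment $735.00; balance $2,417.71
Payment period 5: opening $2,417.71; interest $139.22 → $2,556.93; payment $735.00; balance $1,821.93
Payment period 6: opening $1,821.93; interest $139.22 → $1,961.15; payment $735.00; balance $1,226.15
Payment period 7: opening $1,226.15; interest $139.22 → $1,365.37; payment $735.00; balance $630.37
Payment period 8: opening $630.37; interest $139.22 → $769.59; payment $735.00; balance $34.59
Payment period 9: opening $34.59; interest $139.22 → $173.81; payment $173.81; balance $0.00
Balance reaches $0.00 in payment period 9.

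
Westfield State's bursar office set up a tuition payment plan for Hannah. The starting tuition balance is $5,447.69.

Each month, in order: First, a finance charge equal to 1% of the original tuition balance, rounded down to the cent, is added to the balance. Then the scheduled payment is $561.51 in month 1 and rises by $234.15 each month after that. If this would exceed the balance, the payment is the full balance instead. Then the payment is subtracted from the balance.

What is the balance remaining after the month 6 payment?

$0.00

Month 1: opening $5,447.69; interest $54.47 → $5,502.16; payment $561.51; balance $4,940.65
Month 2: opening $4,940.65; interest $54.47 → $4,995.12; payment $795.66; balance $4,199.46
Month 3: opening $4,199.46; interest $54.47 → $4,253.93; payment $1,029.81; balance $3,224.12
Month 4: opening $3,224.12; interest $54.47 → $3,278.59; payment $1,263.96; balance $2,014.63
Month 5: opening $2,014.63; interest $54.47 → $2,069.10; payment $1,498.11; balance $570.99
Month 6: opening $570.99; interest $54.47 → $625.46; payment $625.46; balance $0.00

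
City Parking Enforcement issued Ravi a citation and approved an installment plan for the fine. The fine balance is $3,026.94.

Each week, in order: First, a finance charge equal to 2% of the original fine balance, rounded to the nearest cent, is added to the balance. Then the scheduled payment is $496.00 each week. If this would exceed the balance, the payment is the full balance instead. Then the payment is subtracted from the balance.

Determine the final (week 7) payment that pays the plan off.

$474.72

Week 1: opening $3,026.94; interest $60.54 → $3,087.48; payment $496.00; balance $2,591.48
Week 2: opening $2,591.48; interest $60.54 → $2,652.02; payment $496.00; balance $2,156.02
Week 3: opening $2,156.02; interest $60.54 → $2,216.56; payment $496.00; balance $1,720.56
Week 4: opening $1,720.56; interest $60.54 → $1,781.10; payment $496.00; balance $1,285.10
Week 5: opening $1,285.10; interest $60.54 → $1,345.64; payment $496.00; balance $849.64
Week 6: opening $849.64; interest $60.54 → $910.18; payment $496.00; balance $414.18
Week 7: opening $414.18; interest $60.54 → $474.72; payment $474.72; balance $0.00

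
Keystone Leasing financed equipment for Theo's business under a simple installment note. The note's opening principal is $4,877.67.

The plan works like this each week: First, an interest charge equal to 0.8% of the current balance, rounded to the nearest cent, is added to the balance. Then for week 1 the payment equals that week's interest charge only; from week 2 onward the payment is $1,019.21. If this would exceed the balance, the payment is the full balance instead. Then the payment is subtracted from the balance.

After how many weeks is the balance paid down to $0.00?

6

Week 1: opening $4,877.67; interest $39.02 → $4,916.69; payment $39.02; balance $4,877.67
Week 2: opening $4,877.67; interest $39.02 → $4,916.69; payment $1,019.21; balance $3,897.48
Week 3: opening $3,897.48; interest $31.18 → $3,928.66; payment $1,019.21; balance $2,909.45
Week 4: opening $2,909.45; interest $23.28 → $2,932.73; payment $1,019.21; balance $1,913.52
Week 5: opening $1,913.52; interest $15.31 → $1,928.83; payment $1,019.21; balance $909.62
Week 6: opening $909.62; interest $7.28 → $916.90; payment $916.90; balance $0.00
Balance reaches $0.00 in week 6.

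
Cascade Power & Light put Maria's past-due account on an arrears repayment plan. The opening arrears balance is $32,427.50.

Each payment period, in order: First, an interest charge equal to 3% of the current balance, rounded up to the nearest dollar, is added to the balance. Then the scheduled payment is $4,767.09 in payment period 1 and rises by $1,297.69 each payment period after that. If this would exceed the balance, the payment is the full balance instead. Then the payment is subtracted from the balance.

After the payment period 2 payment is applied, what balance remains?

$23,428.63

Payment period 1: opening $32,427.50; interest $973.00 → $33,400.50; payment $4,767.09; balance $28,633.41
Payment period 2: opening $28,633.41; interest $860.00 → $29,493.41; payment $6,064.78; balance $23,428.63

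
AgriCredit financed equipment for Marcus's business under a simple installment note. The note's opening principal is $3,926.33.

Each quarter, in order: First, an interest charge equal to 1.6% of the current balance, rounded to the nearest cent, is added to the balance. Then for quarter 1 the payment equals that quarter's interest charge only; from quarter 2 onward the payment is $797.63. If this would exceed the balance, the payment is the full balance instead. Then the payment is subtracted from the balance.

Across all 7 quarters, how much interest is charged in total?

$259.57

Quarter 1: $3,926.33 +$62.82 interest = $3,989.15; pay $62.82 → $3,926.33
Quarter 2: $3,926.33 +$62.82 interest = $3,989.15; pay $797.63 → $3,191.52
Quarter 3: $3,191.52 +$51.06 interest = $3,242.58; pay $797.63 → $2,444.95
Quarter 4: $2,444.95 +$39.12 interest = $2,484.07; pay $797.63 → $1,686.44
Quarter 5: $1,686.44 +$26.98 interest = $1,713.42; pay $797.63 → $915.79
Quarter 6: $915.79 +$14.65 interest = $930.44; pay $797.63 → $132.81
Quarter 7: $132.81 +$2.12 interest = $134.93; pay $134.93 → $0.00
Total interest: $62.82 + $62.82 + $51.06 + $39.12 + $26.98 + $14.65 + $2.12 = $259.57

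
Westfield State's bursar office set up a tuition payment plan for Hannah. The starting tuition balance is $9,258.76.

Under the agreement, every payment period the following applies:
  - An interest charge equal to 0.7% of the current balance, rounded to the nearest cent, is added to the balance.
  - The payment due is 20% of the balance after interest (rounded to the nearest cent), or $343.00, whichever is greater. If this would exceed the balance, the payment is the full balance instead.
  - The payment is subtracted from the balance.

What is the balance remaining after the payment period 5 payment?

$3,141.60

Payment period 1: $9,258.76 +$64.81 interest = $9,323.57; pay $1,864.71 → $7,458.86
Payment period 2: $7,458.86 +$52.21 interest = $7,511.07; pay $1,502.21 → $6,008.86
Payment period 3: $6,008.86 +$42.06 interest = $6,050.92; pay $1,210.18 → $4,840.74
Payment period 4: $4,840.74 +$33.89 interest = $4,874.63; pay $974.93 → $3,899.70
Payment period 5: $3,899.70 +$27.30 interest = $3,927.00; pay $785.40 → $3,141.60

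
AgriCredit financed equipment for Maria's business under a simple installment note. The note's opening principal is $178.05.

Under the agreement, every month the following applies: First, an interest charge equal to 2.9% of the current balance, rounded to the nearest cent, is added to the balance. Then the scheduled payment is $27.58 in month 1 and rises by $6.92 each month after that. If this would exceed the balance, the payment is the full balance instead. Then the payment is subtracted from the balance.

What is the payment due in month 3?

$41.42

Month 1: opening $178.05; interest $5.16 → $183.21; payment $27.58; balance $155.63
Month 2: opening $155.63; interest $4.51 → $160.14; payment $34.50; balance $125.64
Month 3: opening $125.64; interest $3.64 → $129.28; payment $41.42; balance $87.86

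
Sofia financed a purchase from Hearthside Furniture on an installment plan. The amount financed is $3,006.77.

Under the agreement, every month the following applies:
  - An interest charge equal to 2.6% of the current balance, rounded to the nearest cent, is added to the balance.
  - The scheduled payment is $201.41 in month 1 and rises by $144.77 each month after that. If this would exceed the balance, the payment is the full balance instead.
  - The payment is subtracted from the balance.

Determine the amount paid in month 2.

$346.18

# | Opening | Interest | Payment | End bal
1 | $3,006.77 | $78.18 | $201.41 | $2,883.54
2 | $2,883.54 | $74.97 | $346.18 | $2,612.33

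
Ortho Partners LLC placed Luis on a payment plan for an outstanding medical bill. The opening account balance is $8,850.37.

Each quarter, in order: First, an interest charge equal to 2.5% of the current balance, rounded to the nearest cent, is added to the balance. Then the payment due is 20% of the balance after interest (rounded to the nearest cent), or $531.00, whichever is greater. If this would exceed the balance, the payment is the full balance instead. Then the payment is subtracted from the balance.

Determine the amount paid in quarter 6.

Quarter 1: $8,850.37 +$221.26 interest = $9,071.63; pay $1,814.33 → $7,257.30
Quarter 2: $7,257.30 +$181.43 interest = $7,438.73; pay $1,487.75 → $5,950.98
Quarter 3: $5,950.98 +$148.77 interest = $6,099.75; pay $1,219.95 → $4,879.80
Quarter 4: $4,879.80 +$122.00 interest = $5,001.80; pay $1,000.36 → $4,001.44
Quarter 5: $4,001.44 +$100.04 interest = $4,101.48; pay $820.30 → $3,281.18
Quarter 6: $3,281.18 +$82.03 interest = $3,363.21; pay $672.64 → $2,690.57

$672.64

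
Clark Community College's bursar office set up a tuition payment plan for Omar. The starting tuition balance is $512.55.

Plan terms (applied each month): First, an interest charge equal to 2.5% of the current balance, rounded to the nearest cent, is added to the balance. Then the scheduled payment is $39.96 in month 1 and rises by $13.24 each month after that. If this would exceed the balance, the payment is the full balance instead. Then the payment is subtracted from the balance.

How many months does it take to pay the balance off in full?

8

Month 1: $512.55 +$12.81 interest = $525.36; pay $39.96 → $485.40
Month 2: $485.40 +$12.14 interest = $497.54; pay $53.20 → $444.34
Month 3: $444.34 +$11.11 interest = $455.45; pay $66.44 → $389.01
Month 4: $389.01 +$9.73 interest = $398.74; pay $79.68 → $319.06
Month 5: $319.06 +$7.98 interest = $327.04; pay $92.92 → $234.12
Month 6: $234.12 +$5.85 interest = $239.97; pay $106.16 → $133.81
Month 7: $133.81 +$3.35 interest = $137.16; pay $119.40 → $17.76
Month 8: $17.76 +$0.44 interest = $18.20; pay $18.20 → $0.00
Balance reaches $0.00 in month 8.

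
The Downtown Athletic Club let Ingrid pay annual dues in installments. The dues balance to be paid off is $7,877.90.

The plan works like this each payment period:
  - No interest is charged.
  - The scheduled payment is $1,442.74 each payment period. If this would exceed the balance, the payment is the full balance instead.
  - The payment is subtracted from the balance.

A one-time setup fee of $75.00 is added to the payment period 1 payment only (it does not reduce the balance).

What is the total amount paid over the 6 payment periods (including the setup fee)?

$7,952.90

Payment period 1: opening $7,877.90; payment $1,442.74 (+ $75.00 fee); balance $6,435.16
Payment period 2: opening $6,435.16; payment $1,442.74; balance $4,992.42
Payment period 3: opening $4,992.42; payment $1,442.74; balance $3,549.68
Payment period 4: opening $3,549.68; payment $1,442.74; balance $2,106.94
Payment period 5: opening $2,106.94; payment $1,442.74; balance $664.20
Payment period 6: opening $664.20; payment $664.20; balance $0.00
Total paid: $7,952.90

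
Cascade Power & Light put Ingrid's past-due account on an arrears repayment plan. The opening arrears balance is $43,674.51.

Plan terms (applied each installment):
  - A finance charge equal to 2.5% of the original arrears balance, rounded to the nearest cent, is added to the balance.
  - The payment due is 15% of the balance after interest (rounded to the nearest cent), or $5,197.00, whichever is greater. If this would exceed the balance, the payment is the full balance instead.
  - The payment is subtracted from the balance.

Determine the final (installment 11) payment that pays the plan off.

Installment 1: opening $43,674.51; interest $1,091.86 → $44,766.37; payment $6,714.96; balance $38,051.41
Installment 2: opening $38,051.41; interest $1,091.86 → $39,143.27; payment $5,871.49; balance $33,271.78
Installment 3: opening $33,271.78; interest $1,091.86 → $34,363.64; payment $5,197.00; balance $29,166.64
Installment 4: opening $29,166.64; interest $1,091.86 → $30,258.50; payment $5,197.00; balance $25,061.50
Installment 5: opening $25,061.50; interest $1,091.86 → $26,153.36; payment $5,197.00; balance $20,956.36
Installment 6: opening $20,956.36; interest $1,091.86 → $22,048.22; payment $5,197.00; balance $16,851.22
Installment 7: opening $16,851.22; interest $1,091.86 → $17,943.08; payment $5,197.00; balance $12,746.08
Installment 8: opening $12,746.08; interest $1,091.86 → $13,837.94; payment $5,197.00; balance $8,640.94
Installment 9: opening $8,640.94; interest $1,091.86 → $9,732.80; payment $5,197.00; balance $4,535.80
Installment 10: opening $4,535.80; interest $1,091.86 → $5,627.66; payment $5,197.00; balance $430.66
Installment 11: opening $430.66; interest $1,091.86 → $1,522.52; payment $1,522.52; balance $0.00

$1,522.52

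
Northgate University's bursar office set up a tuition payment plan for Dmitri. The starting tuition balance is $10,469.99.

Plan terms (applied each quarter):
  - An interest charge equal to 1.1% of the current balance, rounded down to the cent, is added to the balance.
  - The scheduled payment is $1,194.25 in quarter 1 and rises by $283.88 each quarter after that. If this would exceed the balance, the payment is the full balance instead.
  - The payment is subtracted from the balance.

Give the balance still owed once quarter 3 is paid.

$6,342.22

Quarter 1: $10,469.99 +$115.16 interest = $10,585.15; pay $1,194.25 → $9,390.90
Quarter 2: $9,390.90 +$103.29 interest = $9,494.19; pay $1,478.13 → $8,016.06
Quarter 3: $8,016.06 +$88.17 interest = $8,104.23; pay $1,762.01 → $6,342.22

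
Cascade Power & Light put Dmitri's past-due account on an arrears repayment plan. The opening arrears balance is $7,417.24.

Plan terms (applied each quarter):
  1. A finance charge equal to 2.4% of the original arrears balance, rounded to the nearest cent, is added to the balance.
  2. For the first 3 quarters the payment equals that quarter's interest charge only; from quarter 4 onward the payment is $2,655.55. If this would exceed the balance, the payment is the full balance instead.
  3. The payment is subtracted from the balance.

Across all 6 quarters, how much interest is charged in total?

Quarter 1: $7,417.24 +$178.01 interest = $7,595.25; pay $178.01 → $7,417.24
Quarter 2: $7,417.24 +$178.01 interest = $7,595.25; pay $178.01 → $7,417.24
Quarter 3: $7,417.24 +$178.01 interest = $7,595.25; pay $178.01 → $7,417.24
Quarter 4: $7,417.24 +$178.01 interest = $7,595.25; pay $2,655.55 → $4,939.70
Quarter 5: $4,939.70 +$178.01 interest = $5,117.71; pay $2,655.55 → $2,462.16
Quarter 6: $2,462.16 +$178.01 interest = $2,640.17; pay $2,640.17 → $0.00
Total interest: $178.01 + $178.01 + $178.01 + $178.01 + $178.01 + $178.01 = $1,068.06

$1,068.06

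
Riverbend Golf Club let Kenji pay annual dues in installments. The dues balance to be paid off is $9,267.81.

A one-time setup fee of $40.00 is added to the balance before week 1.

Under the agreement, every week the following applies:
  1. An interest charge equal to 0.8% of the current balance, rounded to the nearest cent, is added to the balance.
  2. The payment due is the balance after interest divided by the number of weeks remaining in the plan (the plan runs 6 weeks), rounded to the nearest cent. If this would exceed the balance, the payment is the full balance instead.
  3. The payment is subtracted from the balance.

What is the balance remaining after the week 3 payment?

$4,766.50

# | Opening | Interest | Payment | End bal
1 | $9,307.81 | $74.46 | $1,563.71 | $7,818.56
2 | $7,818.56 | $62.55 | $1,576.22 | $6,304.89
3 | $6,304.89 | $50.44 | $1,588.83 | $4,766.50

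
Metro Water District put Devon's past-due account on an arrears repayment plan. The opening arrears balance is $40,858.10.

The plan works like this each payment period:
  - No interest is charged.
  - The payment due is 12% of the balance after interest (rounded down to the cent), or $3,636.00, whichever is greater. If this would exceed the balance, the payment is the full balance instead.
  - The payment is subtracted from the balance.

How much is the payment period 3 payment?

$3,796.86

Payment period 1: $40,858.10 − $4,902.97 → $35,955.13
Payment period 2: $35,955.13 − $4,314.61 → $31,640.52
Payment period 3: $31,640.52 − $3,796.86 → $27,843.66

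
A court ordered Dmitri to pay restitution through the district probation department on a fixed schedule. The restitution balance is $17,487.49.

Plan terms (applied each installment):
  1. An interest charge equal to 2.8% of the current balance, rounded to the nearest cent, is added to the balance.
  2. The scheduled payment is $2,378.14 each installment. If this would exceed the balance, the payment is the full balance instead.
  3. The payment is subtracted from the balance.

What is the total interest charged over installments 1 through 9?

$2,373.50

# | Opening | Interest | Payment | End bal
1 | $17,487.49 | $489.65 | $2,378.14 | $15,599.00
2 | $15,599.00 | $436.77 | $2,378.14 | $13,657.63
3 | $13,657.63 | $382.41 | $2,378.14 | $11,661.90
4 | $11,661.90 | $326.53 | $2,378.14 | $9,610.29
5 | $9,610.29 | $269.09 | $2,378.14 | $7,501.24
6 | $7,501.24 | $210.03 | $2,378.14 | $5,333.13
7 | $5,333.13 | $149.33 | $2,378.14 | $3,104.32
8 | $3,104.32 | $86.92 | $2,378.14 | $813.10
9 | $813.10 | $22.77 | $835.87 | $0.00
Total interest: $489.65 + $436.77 + $382.41 + $326.53 + $269.09 + $210.03 + $149.33 + $86.92 + $22.77 = $2,373.50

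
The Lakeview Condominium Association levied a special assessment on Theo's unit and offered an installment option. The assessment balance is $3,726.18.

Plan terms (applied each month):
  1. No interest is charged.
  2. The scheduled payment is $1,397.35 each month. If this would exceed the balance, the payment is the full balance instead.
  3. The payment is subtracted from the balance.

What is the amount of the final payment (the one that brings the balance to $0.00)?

$931.48

# | Opening | Payment | End bal
1 | $3,726.18 | $1,397.35 | $2,328.83
2 | $2,328.83 | $1,397.35 | $931.48
3 | $931.48 | $931.48 | $0.00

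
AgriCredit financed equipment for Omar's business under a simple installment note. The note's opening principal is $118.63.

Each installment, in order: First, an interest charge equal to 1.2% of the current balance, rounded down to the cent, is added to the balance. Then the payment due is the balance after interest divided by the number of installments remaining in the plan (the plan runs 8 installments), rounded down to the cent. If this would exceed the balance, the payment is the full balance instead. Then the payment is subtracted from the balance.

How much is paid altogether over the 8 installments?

$125.19

Installment 1: $118.63 +$1.42 interest = $120.05; pay $15.00 → $105.05
Installment 2: $105.05 +$1.26 interest = $106.31; pay $15.18 → $91.13
Installment 3: $91.13 +$1.09 interest = $92.22; pay $15.37 → $76.85
Installment 4: $76.85 +$0.92 interest = $77.77; pay $15.55 → $62.22
Installment 5: $62.22 +$0.74 interest = $62.96; pay $15.74 → $47.22
Installment 6: $47.22 +$0.56 interest = $47.78; pay $15.92 → $31.86
Installment 7: $31.86 +$0.38 interest = $32.24; pay $16.12 → $16.12
Installment 8: $16.12 +$0.19 interest = $16.31; pay $16.31 → $0.00
Total paid: $125.19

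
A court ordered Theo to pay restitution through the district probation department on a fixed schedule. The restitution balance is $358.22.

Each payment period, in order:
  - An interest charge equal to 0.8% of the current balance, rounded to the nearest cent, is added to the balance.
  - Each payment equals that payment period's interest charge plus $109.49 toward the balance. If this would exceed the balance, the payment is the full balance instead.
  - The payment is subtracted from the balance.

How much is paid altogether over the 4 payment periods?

Payment period 1: opening $358.22; interest $2.87 → $361.09; payment $112.36; balance $248.73
Payment period 2: opening $248.73; interest $1.99 → $250.72; payment $111.48; balance $139.24
Payment period 3: opening $139.24; interest $1.11 → $140.35; payment $110.60; balance $29.75
Payment period 4: opening $29.75; interest $0.24 → $29.99; payment $29.99; balance $0.00
Total paid: $364.43

$364.43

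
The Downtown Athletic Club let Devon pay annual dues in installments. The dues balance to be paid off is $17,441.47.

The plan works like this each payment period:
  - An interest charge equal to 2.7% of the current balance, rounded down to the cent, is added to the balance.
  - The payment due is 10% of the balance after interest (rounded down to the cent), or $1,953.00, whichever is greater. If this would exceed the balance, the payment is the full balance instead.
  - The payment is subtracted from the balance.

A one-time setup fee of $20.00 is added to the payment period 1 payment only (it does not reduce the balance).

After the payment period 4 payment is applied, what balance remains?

$11,268.68

Payment period 1: $17,441.47 +$470.91 interest = $17,912.38; pay $1,953.00 (+ $20.00 fee) → $15,959.38
Payment period 2: $15,959.38 +$430.90 interest = $16,390.28; pay $1,953.00 → $14,437.28
Payment period 3: $14,437.28 +$389.80 interest = $14,827.08; pay $1,953.00 → $12,874.08
Payment period 4: $12,874.08 +$347.60 interest = $13,221.68; pay $1,953.00 → $11,268.68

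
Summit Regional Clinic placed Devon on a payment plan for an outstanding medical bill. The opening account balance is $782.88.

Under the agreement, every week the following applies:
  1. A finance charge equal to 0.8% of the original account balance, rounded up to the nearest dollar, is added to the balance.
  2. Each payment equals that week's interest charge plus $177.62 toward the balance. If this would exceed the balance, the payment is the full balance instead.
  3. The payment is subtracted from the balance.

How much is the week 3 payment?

Week 1: $782.88 +$7.00 interest = $789.88; pay $184.62 → $605.26
Week 2: $605.26 +$7.00 interest = $612.26; pay $184.62 → $427.64
Week 3: $427.64 +$7.00 interest = $434.64; pay $184.62 → $250.02

$184.62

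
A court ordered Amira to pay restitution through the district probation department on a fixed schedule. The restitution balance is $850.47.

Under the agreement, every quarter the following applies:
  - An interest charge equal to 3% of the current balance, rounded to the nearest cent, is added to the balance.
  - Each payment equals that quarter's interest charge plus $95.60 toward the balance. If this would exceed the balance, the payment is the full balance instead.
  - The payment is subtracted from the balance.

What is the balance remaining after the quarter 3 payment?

# | Opening | Interest | Payment | End bal
1 | $850.47 | $25.51 | $121.11 | $754.87
2 | $754.87 | $22.65 | $118.25 | $659.27
3 | $659.27 | $19.78 | $115.38 | $563.67

$563.67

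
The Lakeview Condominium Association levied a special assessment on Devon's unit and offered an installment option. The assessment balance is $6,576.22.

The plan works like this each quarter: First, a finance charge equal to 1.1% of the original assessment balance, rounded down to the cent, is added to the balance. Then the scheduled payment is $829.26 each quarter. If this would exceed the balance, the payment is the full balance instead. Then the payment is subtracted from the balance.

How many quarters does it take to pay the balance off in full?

9

Quarter 1: $6,576.22 +$72.33 interest = $6,648.55; pay $829.26 → $5,819.29
Quarter 2: $5,819.29 +$72.33 interest = $5,891.62; pay $829.26 → $5,062.36
Quarter 3: $5,062.36 +$72.33 interest = $5,134.69; pay $829.26 → $4,305.43
Quarter 4: $4,305.43 +$72.33 interest = $4,377.76; pay $829.26 → $3,548.50
Quarter 5: $3,548.50 +$72.33 interest = $3,620.83; pay $829.26 → $2,791.57
Quarter 6: $2,791.57 +$72.33 interest = $2,863.90; pay $829.26 → $2,034.64
Quarter 7: $2,034.64 +$72.33 interest = $2,106.97; pay $829.26 → $1,277.71
Quarter 8: $1,277.71 +$72.33 interest = $1,350.04; pay $829.26 → $520.78
Quarter 9: $520.78 +$72.33 interest = $593.11; pay $593.11 → $0.00
Balance reaches $0.00 in quarter 9.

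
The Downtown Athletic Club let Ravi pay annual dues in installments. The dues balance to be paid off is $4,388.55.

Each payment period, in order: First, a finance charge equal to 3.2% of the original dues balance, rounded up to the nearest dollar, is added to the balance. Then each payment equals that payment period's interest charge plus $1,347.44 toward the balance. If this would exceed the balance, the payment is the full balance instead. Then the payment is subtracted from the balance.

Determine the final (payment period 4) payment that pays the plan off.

$487.23

Payment period 1: opening $4,388.55; interest $141.00 → $4,529.55; payment $1,488.44; balance $3,041.11
Payment period 2: opening $3,041.11; interest $141.00 → $3,182.11; payment $1,488.44; balance $1,693.67
Payment period 3: opening $1,693.67; interest $141.00 → $1,834.67; payment $1,488.44; balance $346.23
Payment period 4: opening $346.23; interest $141.00 → $487.23; payment $487.23; balance $0.00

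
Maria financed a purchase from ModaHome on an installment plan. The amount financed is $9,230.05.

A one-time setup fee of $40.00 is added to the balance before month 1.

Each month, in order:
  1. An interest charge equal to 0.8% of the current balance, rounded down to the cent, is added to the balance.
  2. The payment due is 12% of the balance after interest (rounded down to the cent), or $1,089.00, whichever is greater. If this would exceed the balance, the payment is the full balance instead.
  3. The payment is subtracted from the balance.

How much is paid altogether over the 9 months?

Month 1: opening $9,270.05; interest $74.16 → $9,344.21; payment $1,121.30; balance $8,222.91
Month 2: opening $8,222.91; interest $65.78 → $8,288.69; payment $1,089.00; balance $7,199.69
Month 3: opening $7,199.69; interest $57.59 → $7,257.28; payment $1,089.00; balance $6,168.28
Month 4: opening $6,168.28; interest $49.34 → $6,217.62; payment $1,089.00; balance $5,128.62
Month 5: opening $5,128.62; interest $41.02 → $5,169.64; payment $1,089.00; balance $4,080.64
Month 6: opening $4,080.64; interest $32.64 → $4,113.28; payment $1,089.00; balance $3,024.28
Month 7: opening $3,024.28; interest $24.19 → $3,048.47; payment $1,089.00; balance $1,959.47
Month 8: opening $1,959.47; interest $15.67 → $1,975.14; payment $1,089.00; balance $886.14
Month 9: opening $886.14; interest $7.08 → $893.22; payment $893.22; balance $0.00
Total paid: $9,637.52

$9,637.52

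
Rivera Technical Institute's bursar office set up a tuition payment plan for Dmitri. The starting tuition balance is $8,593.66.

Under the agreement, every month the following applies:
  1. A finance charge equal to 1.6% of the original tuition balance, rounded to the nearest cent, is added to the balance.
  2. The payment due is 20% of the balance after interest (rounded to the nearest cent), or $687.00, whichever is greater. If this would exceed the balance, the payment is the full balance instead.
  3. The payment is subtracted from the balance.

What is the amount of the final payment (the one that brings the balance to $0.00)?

Month 1: opening $8,593.66; interest $137.50 → $8,731.16; payment $1,746.23; balance $6,984.93
Month 2: opening $6,984.93; interest $137.50 → $7,122.43; payment $1,424.49; balance $5,697.94
Month 3: opening $5,697.94; interest $137.50 → $5,835.44; payment $1,167.09; balance $4,668.35
Month 4: opening $4,668.35; interest $137.50 → $4,805.85; payment $961.17; balance $3,844.68
Month 5: opening $3,844.68; interest $137.50 → $3,982.18; payment $796.44; balance $3,185.74
Month 6: opening $3,185.74; interest $137.50 → $3,323.24; payment $687.00; balance $2,636.24
Month 7: opening $2,636.24; interest $137.50 → $2,773.74; payment $687.00; balance $2,086.74
Month 8: opening $2,086.74; interest $137.50 → $2,224.24; payment $687.00; balance $1,537.24
Month 9: opening $1,537.24; interest $137.50 → $1,674.74; payment $687.00; balance $987.74
Month 10: opening $987.74; interest $137.50 → $1,125.24; payment $687.00; balance $438.24
Month 11: opening $438.24; interest $137.50 → $575.74; payment $575.74; balance $0.00

$575.74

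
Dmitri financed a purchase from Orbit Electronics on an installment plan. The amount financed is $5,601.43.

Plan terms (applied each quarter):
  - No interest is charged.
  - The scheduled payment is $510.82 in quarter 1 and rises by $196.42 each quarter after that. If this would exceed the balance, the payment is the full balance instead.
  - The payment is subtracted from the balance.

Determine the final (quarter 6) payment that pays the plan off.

# | Opening | Payment | End bal
1 | $5,601.43 | $510.82 | $5,090.61
2 | $5,090.61 | $707.24 | $4,383.37
3 | $4,383.37 | $903.66 | $3,479.71
4 | $3,479.71 | $1,100.08 | $2,379.63
5 | $2,379.63 | $1,296.50 | $1,083.13
6 | $1,083.13 | $1,083.13 | $0.00

$1,083.13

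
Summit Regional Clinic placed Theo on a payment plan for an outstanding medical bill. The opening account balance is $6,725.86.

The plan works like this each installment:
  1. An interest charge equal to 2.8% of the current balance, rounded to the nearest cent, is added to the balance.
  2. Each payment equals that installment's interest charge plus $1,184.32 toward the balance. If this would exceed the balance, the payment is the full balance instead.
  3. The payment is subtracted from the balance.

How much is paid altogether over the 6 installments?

$7,358.38

# | Opening | Interest | Payment | End bal
1 | $6,725.86 | $188.32 | $1,372.64 | $5,541.54
2 | $5,541.54 | $155.16 | $1,339.48 | $4,357.22
3 | $4,357.22 | $122.00 | $1,306.32 | $3,172.90
4 | $3,172.90 | $88.84 | $1,273.16 | $1,988.58
5 | $1,988.58 | $55.68 | $1,240.00 | $804.26
6 | $804.26 | $22.52 | $826.78 | $0.00
Total paid: $7,358.38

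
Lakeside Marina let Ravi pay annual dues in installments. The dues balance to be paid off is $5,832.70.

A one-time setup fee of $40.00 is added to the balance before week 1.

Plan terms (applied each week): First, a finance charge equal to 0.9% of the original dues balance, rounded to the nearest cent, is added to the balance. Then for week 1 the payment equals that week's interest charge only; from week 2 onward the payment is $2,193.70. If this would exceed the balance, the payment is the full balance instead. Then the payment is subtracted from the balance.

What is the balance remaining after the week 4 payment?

$0.00

Week 1: $5,872.70 +$52.49 interest = $5,925.19; pay $52.49 → $5,872.70
Week 2: $5,872.70 +$52.49 interest = $5,925.19; pay $2,193.70 → $3,731.49
Week 3: $3,731.49 +$52.49 interest = $3,783.98; pay $2,193.70 → $1,590.28
Week 4: $1,590.28 +$52.49 interest = $1,642.77; pay $1,642.77 → $0.00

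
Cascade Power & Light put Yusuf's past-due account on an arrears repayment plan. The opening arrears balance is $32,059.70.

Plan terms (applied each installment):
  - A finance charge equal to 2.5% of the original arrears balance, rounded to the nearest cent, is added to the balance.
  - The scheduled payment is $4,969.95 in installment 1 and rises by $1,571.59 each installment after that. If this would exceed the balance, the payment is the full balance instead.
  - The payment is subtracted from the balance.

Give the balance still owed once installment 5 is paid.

$0.00

Installment 1: opening $32,059.70; interest $801.49 → $32,861.19; payment $4,969.95; balance $27,891.24
Installment 2: opening $27,891.24; interest $801.49 → $28,692.73; payment $6,541.54; balance $22,151.19
Installment 3: opening $22,151.19; interest $801.49 → $22,952.68; payment $8,113.13; balance $14,839.55
Installment 4: opening $14,839.55; interest $801.49 → $15,641.04; payment $9,684.72; balance $5,956.32
Installment 5: opening $5,956.32; interest $801.49 → $6,757.81; payment $6,757.81; balance $0.00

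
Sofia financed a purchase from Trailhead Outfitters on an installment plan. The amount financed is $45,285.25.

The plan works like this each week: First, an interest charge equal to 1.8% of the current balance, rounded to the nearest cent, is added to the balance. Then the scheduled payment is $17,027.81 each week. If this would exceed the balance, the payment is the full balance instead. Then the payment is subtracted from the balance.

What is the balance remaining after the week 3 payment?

Week 1: opening $45,285.25; interest $815.13 → $46,100.38; payment $17,027.81; balance $29,072.57
Week 2: opening $29,072.57; interest $523.31 → $29,595.88; payment $17,027.81; balance $12,568.07
Week 3: opening $12,568.07; interest $226.23 → $12,794.30; payment $12,794.30; balance $0.00

$0.00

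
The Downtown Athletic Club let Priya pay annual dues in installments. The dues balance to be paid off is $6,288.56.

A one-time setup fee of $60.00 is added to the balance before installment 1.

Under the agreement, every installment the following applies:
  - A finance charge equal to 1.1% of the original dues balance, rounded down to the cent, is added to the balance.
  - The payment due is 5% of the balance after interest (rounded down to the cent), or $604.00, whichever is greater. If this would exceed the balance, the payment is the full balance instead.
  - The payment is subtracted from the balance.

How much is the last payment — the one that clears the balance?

$534.60

Installment 1: $6,348.56 +$69.17 interest = $6,417.73; pay $604.00 → $5,813.73
Installment 2: $5,813.73 +$69.17 interest = $5,882.90; pay $604.00 → $5,278.90
Installment 3: $5,278.90 +$69.17 interest = $5,348.07; pay $604.00 → $4,744.07
Installment 4: $4,744.07 +$69.17 interest = $4,813.24; pay $604.00 → $4,209.24
Installment 5: $4,209.24 +$69.17 interest = $4,278.41; pay $604.00 → $3,674.41
Installment 6: $3,674.41 +$69.17 interest = $3,743.58; pay $604.00 → $3,139.58
Installment 7: $3,139.58 +$69.17 interest = $3,208.75; pay $604.00 → $2,604.75
Installment 8: $2,604.75 +$69.17 interest = $2,673.92; pay $604.00 → $2,069.92
Installment 9: $2,069.92 +$69.17 interest = $2,139.09; pay $604.00 → $1,535.09
Installment 10: $1,535.09 +$69.17 interest = $1,604.26; pay $604.00 → $1,000.26
Installment 11: $1,000.26 +$69.17 interest = $1,069.43; pay $604.00 → $465.43
Installment 12: $465.43 +$69.17 interest = $534.60; pay $534.60 → $0.00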